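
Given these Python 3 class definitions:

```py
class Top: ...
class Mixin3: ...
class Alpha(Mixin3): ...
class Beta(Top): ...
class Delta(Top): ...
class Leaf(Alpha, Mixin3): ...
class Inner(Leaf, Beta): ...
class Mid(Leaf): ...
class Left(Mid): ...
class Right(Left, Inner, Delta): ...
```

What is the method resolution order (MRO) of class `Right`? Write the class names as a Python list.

L[Right] = Right + merge(L[Left], L[Inner], L[Delta], [Left Inner Delta])
  take Left:  [Left Mid Leaf Alpha Mixin3 object] + [Inner Leaf Alpha Mixin3 Beta Top object] + [Delta Top object] + [Left Inner Delta]
  take Mid:  [Mid Leaf Alpha Mixin3 object] + [Inner Leaf Alpha Mixin3 Beta Top object] + [Delta Top object] + [Inner Delta]
  take Inner:  [Leaf Alpha Mixin3 object] + [Inner Leaf Alpha Mixin3 Beta Top object] + [Delta Top object] + [Inner Delta]
  take Leaf:  [Leaf Alpha Mixin3 object] + [Leaf Alpha Mixin3 Beta Top object] + [Delta Top object] + [Delta]
  take Alpha:  [Alpha Mixin3 object] + [Alpha Mixin3 Beta Top object] + [Delta Top object] + [Delta]
  take Mixin3:  [Mixin3 object] + [Mixin3 Beta Top object] + [Delta Top object] + [Delta]
  take Beta:  [object] + [Beta Top object] + [Delta Top object] + [Delta]
  take Delta:  [object] + [Top object] + [Delta Top object] + [Delta]
  take Top:  [object] + [Top object] + [Top object]
  take object:  [object] + [object] + [object]

[Right, Left, Mid, Inner, Leaf, Alpha, Mixin3, Beta, Delta, Top, object]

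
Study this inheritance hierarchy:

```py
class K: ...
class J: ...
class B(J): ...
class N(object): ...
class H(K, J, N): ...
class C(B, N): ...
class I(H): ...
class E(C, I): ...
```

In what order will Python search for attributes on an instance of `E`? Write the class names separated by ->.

E -> C -> B -> I -> H -> K -> J -> N -> object

L[E] = E + merge(L[C], L[I], [C I])
  take C:  [C B J N object] + [I H K J N object] + [C I]
  take B:  [B J N object] + [I H K J N object] + [I]
  take I:  [J N object] + [I H K J N object] + [I]
  take H:  [J N object] + [H K J N object]
  take K:  [J N object] + [K J N object]
  take J:  [J N object] + [J N object]
  take N:  [N object] + [N object]
  take object:  [object] + [object]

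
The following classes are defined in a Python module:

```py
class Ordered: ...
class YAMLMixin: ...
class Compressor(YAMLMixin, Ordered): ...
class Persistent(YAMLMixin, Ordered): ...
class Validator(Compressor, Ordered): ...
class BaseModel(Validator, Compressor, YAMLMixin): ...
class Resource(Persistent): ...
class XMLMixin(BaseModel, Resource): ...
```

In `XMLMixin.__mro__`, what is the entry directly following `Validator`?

Compressor

L[XMLMixin] = XMLMixin + merge(L[BaseModel], L[Resource], [BaseModel Resource])
  take BaseModel:  [BaseModel Validator Compressor YAMLMixin Ordered object] + [Resource Persistent YAMLMixin Ordered object] + [BaseModel Resource]
  take Validator:  [Validator Compressor YAMLMixin Ordered object] + [Resource Persistent YAMLMixin Ordered object] + [Resource]
  take Compressor:  [Compressor YAMLMixin Ordered object] + [Resource Persistent YAMLMixin Ordered object] + [Resource]
  take Resource:  [YAMLMixin Ordered object] + [Resource Persistent YAMLMixin Ordered object] + [Resource]
  take Persistent:  [YAMLMixin Ordered object] + [Persistent YAMLMixin Ordered object]
  take YAMLMixin:  [YAMLMixin Ordered object] + [YAMLMixin Ordered object]
  take Ordered:  [Ordered object] + [Ordered object]
  take object:  [object] + [object]
MRO: XMLMixin BaseModel Validator Compressor Resource Persistent YAMLMixin Ordered object
Validator is at position 2; next is Compressor.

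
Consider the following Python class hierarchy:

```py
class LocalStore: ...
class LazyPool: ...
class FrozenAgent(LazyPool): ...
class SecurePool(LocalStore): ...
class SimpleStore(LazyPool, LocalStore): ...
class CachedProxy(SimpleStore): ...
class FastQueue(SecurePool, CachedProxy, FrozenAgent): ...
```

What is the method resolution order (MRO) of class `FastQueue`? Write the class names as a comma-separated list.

L[FastQueue] = FastQueue + merge(L[SecurePool], L[CachedProxy], L[FrozenAgent], [SecurePool CachedProxy FrozenAgent])
  take SecurePool:  [SecurePool LocalStore object] + [CachedProxy SimpleStore LazyPool LocalStore object] + [FrozenAgent LazyPool object] + [SecurePool CachedProxy FrozenAgent]
  take CachedProxy:  [LocalStore object] + [CachedProxy SimpleStore LazyPool LocalStore object] + [FrozenAgent LazyPool object] + [CachedProxy FrozenAgent]
  take SimpleStore:  [LocalStore object] + [SimpleStore LazyPool LocalStore object] + [FrozenAgent LazyPool object] + [FrozenAgent]
  take FrozenAgent:  [LocalStore object] + [LazyPool LocalStore object] + [FrozenAgent LazyPool object] + [FrozenAgent]
  take LazyPool:  [LocalStore object] + [LazyPool LocalStore object] + [LazyPool object]
  take LocalStore:  [LocalStore object] + [LocalStore object] + [object]
  take object:  [object] + [object] + [object]

FastQueue, SecurePool, CachedProxy, SimpleStore, FrozenAgent, LazyPool, LocalStore, object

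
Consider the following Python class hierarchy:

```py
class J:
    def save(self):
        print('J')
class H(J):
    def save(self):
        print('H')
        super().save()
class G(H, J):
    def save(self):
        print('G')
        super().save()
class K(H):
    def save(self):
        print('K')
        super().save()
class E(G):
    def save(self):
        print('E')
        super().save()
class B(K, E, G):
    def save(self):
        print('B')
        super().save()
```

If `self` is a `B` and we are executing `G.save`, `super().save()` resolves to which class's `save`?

L[B] = B + merge(L[K], L[E], L[G], [K E G])
  take K:  [K H J object] + [E G H J object] + [G H J object] + [K E G]
  take E:  [H J object] + [E G H J object] + [G H J object] + [E G]
  take G:  [H J object] + [G H J object] + [G H J object] + [G]
  take H:  [H J object] + [H J object] + [H J object]
  take J:  [J object] + [J object] + [J object]
  take object:  [object] + [object] + [object]
MRO: B K E G H J object
super() in G.save on a B instance goes to the class after G in B's MRO: H.

H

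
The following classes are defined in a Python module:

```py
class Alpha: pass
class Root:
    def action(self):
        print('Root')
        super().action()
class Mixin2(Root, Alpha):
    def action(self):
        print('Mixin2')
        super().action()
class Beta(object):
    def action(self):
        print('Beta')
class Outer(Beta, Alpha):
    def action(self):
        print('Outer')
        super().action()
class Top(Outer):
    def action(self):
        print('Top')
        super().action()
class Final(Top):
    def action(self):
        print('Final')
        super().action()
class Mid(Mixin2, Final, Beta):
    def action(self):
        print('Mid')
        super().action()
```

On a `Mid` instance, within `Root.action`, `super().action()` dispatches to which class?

Final

L[Mid] = Mid + merge(L[Mixin2], L[Final], L[Beta], [Mixin2 Final Beta])
  take Mixin2:  [Mixin2 Root Alpha object] + [Final Top Outer Beta Alpha object] + [Beta object] + [Mixin2 Final Beta]
  take Root:  [Root Alpha object] + [Final Top Outer Beta Alpha object] + [Beta object] + [Final Beta]
  take Final:  [Alpha object] + [Final Top Outer Beta Alpha object] + [Beta object] + [Final Beta]
  take Top:  [Alpha object] + [Top Outer Beta Alpha object] + [Beta object] + [Beta]
  take Outer:  [Alpha object] + [Outer Beta Alpha object] + [Beta object] + [Beta]
  take Beta:  [Alpha object] + [Beta Alpha object] + [Beta object] + [Beta]
  take Alpha:  [Alpha object] + [Alpha object] + [object]
  take object:  [object] + [object] + [object]
MRO: Mid Mixin2 Root Final Top Outer Beta Alpha object
super() in Root.action on a Mid instance goes to the class after Root in Mid's MRO: Final.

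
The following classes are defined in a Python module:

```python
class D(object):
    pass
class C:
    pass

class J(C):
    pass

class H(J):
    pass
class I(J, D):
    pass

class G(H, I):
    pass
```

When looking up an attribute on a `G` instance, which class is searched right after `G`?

H

L[G] = G + merge(L[H], L[I], [H I])
  take H:  [H J C object] + [I J C D object] + [H I]
  take I:  [J C object] + [I J C D object] + [I]
  take J:  [J C object] + [J C D object]
  take C:  [C object] + [C D object]
  take D:  [object] + [D object]
  take object:  [object] + [object]
MRO: G H I J C D object
G is at position 0; next is H.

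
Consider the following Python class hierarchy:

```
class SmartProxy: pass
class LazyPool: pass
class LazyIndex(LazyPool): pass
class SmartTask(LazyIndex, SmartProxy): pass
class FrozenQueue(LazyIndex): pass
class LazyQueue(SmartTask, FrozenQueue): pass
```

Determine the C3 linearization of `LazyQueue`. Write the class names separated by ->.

LazyQueue -> SmartTask -> FrozenQueue -> LazyIndex -> LazyPool -> SmartProxy -> object

L[LazyQueue] = LazyQueue + merge(L[SmartTask], L[FrozenQueue], [SmartTask FrozenQueue])
  take SmartTask:  [SmartTask LazyIndex LazyPool SmartProxy object] + [FrozenQueue LazyIndex LazyPool object] + [SmartTask FrozenQueue]
  take FrozenQueue:  [LazyIndex LazyPool SmartProxy object] + [FrozenQueue LazyIndex LazyPool object] + [FrozenQueue]
  take LazyIndex:  [LazyIndex LazyPool SmartProxy object] + [LazyIndex LazyPool object]
  take LazyPool:  [LazyPool SmartProxy object] + [LazyPool object]
  take SmartProxy:  [SmartProxy object] + [object]
  take object:  [object] + [object]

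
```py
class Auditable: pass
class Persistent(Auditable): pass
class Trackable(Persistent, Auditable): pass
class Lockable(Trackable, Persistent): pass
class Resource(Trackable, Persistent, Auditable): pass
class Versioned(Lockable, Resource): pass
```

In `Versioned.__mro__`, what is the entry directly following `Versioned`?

Lockable

L[Versioned] = Versioned + merge(L[Lockable], L[Resource], [Lockable Resource])
  take Lockable:  [Lockable Trackable Persistent Auditable object] + [Resource Trackable Persistent Auditable object] + [Lockable Resource]
  take Resource:  [Trackable Persistent Auditable object] + [Resource Trackable Persistent Auditable object] + [Resource]
  take Trackable:  [Trackable Persistent Auditable object] + [Trackable Persistent Auditable object]
  take Persistent:  [Persistent Auditable object] + [Persistent Auditable object]
  take Auditable:  [Auditable object] + [Auditable object]
  take object:  [object] + [object]
MRO: Versioned Lockable Resource Trackable Persistent Auditable object
Versioned is at position 0; next is Lockable.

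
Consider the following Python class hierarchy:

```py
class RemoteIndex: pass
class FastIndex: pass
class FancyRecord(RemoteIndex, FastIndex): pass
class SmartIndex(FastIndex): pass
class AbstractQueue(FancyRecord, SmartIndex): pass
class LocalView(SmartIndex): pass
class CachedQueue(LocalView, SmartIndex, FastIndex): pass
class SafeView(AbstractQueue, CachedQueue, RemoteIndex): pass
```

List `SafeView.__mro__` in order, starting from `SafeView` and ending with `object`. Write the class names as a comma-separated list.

L[SafeView] = SafeView + merge(L[AbstractQueue], L[CachedQueue], L[RemoteIndex], [AbstractQueue CachedQueue RemoteIndex])
  take AbstractQueue:  [AbstractQueue FancyRecord RemoteIndex SmartIndex FastIndex object] + [CachedQueue LocalView SmartIndex FastIndex object] + [RemoteIndex object] + [AbstractQueue CachedQueue RemoteIndex]
  take FancyRecord:  [FancyRecord RemoteIndex SmartIndex FastIndex object] + [CachedQueue LocalView SmartIndex FastIndex object] + [RemoteIndex object] + [CachedQueue RemoteIndex]
  take CachedQueue:  [RemoteIndex SmartIndex FastIndex object] + [CachedQueue LocalView SmartIndex FastIndex object] + [RemoteIndex object] + [CachedQueue RemoteIndex]
  take RemoteIndex:  [RemoteIndex SmartIndex FastIndex object] + [LocalView SmartIndex FastIndex object] + [RemoteIndex object] + [RemoteIndex]
  take LocalView:  [SmartIndex FastIndex object] + [LocalView SmartIndex FastIndex object] + [object]
  take SmartIndex:  [SmartIndex FastIndex object] + [SmartIndex FastIndex object] + [object]
  take FastIndex:  [FastIndex object] + [FastIndex object] + [object]
  take object:  [object] + [object] + [object]

SafeView, AbstractQueue, FancyRecord, CachedQueue, RemoteIndex, LocalView, SmartIndex, FastIndex, object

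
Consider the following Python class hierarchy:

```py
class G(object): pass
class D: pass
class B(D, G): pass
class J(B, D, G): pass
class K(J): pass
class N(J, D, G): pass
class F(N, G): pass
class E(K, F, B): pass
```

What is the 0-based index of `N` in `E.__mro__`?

3

L[E] = E + merge(L[K], L[F], L[B], [K F B])
  take K:  [K J B D G object] + [F N J B D G object] + [B D G object] + [K F B]
  take F:  [J B D G object] + [F N J B D G object] + [B D G object] + [F B]
  take N:  [J B D G object] + [N J B D G object] + [B D G object] + [B]
  take J:  [J B D G object] + [J B D G object] + [B D G object] + [B]
  take B:  [B D G object] + [B D G object] + [B D G object] + [B]
  take D:  [D G object] + [D G object] + [D G object]
  take G:  [G object] + [G object] + [G object]
  take object:  [object] + [object] + [object]
MRO: E K F N J B D G object
N sits at index 3.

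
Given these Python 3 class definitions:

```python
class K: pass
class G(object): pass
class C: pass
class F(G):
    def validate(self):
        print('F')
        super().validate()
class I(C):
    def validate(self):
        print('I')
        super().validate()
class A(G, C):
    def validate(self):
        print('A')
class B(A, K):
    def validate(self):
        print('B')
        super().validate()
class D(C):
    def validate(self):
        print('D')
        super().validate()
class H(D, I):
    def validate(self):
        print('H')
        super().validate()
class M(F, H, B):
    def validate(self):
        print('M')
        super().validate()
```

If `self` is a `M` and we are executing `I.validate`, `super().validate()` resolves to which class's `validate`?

L[M] = M + merge(L[F], L[H], L[B], [F H B])
  take F:  [F G object] + [H D I C object] + [B A G C K object] + [F H B]
  take H:  [G object] + [H D I C object] + [B A G C K object] + [H B]
  take D:  [G object] + [D I C object] + [B A G C K object] + [B]
  take I:  [G object] + [I C object] + [B A G C K object] + [B]
  take B:  [G object] + [C object] + [B A G C K object] + [B]
  take A:  [G object] + [C object] + [A G C K object]
  take G:  [G object] + [C object] + [G C K object]
  take C:  [object] + [C object] + [C K object]
  take K:  [object] + [object] + [K object]
  take object:  [object] + [object] + [object]
MRO: M F H D I B A G C K object
super() in I.validate on a M instance goes to the class after I in M's MRO: B.

B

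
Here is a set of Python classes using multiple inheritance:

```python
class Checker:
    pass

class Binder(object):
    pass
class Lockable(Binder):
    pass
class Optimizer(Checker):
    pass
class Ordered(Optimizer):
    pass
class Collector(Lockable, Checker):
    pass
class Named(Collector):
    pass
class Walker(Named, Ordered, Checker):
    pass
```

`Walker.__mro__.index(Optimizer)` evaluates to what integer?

L[Walker] = Walker + merge(L[Named], L[Ordered], L[Checker], [Named Ordered Checker])
  take Named:  [Named Collector Lockable Binder Checker object] + [Ordered Optimizer Checker object] + [Checker object] + [Named Ordered Checker]
  take Collector:  [Collector Lockable Binder Checker object] + [Ordered Optimizer Checker object] + [Checker object] + [Ordered Checker]
  take Lockable:  [Lockable Binder Checker object] + [Ordered Optimizer Checker object] + [Checker object] + [Ordered Checker]
  take Binder:  [Binder Checker object] + [Ordered Optimizer Checker object] + [Checker object] + [Ordered Checker]
  take Ordered:  [Checker object] + [Ordered Optimizer Checker object] + [Checker object] + [Ordered Checker]
  take Optimizer:  [Checker object] + [Optimizer Checker object] + [Checker object] + [Checker]
  take Checker:  [Checker object] + [Checker object] + [Checker object] + [Checker]
  take object:  [object] + [object] + [object]
MRO: Walker Named Collector Lockable Binder Ordered Optimizer Checker object
Optimizer sits at index 6.

6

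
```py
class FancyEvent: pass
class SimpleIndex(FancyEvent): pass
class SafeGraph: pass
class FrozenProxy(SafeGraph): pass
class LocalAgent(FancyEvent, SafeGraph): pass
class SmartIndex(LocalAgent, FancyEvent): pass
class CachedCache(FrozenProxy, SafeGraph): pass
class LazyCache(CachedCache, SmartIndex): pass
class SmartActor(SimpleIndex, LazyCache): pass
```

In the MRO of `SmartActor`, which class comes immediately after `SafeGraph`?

object

L[SmartActor] = SmartActor + merge(L[SimpleIndex], L[LazyCache], [SimpleIndex LazyCache])
  take SimpleIndex:  [SimpleIndex FancyEvent object] + [LazyCache CachedCache FrozenProxy SmartIndex LocalAgent FancyEvent SafeGraph object] + [SimpleIndex LazyCache]
  take LazyCache:  [FancyEvent object] + [LazyCache CachedCache FrozenProxy SmartIndex LocalAgent FancyEvent SafeGraph object] + [LazyCache]
  take CachedCache:  [FancyEvent object] + [CachedCache FrozenProxy SmartIndex LocalAgent FancyEvent SafeGraph object]
  take FrozenProxy:  [FancyEvent object] + [FrozenProxy SmartIndex LocalAgent FancyEvent SafeGraph object]
  take SmartIndex:  [FancyEvent object] + [SmartIndex LocalAgent FancyEvent SafeGraph object]
  take LocalAgent:  [FancyEvent object] + [LocalAgent FancyEvent SafeGraph object]
  take FancyEvent:  [FancyEvent object] + [FancyEvent SafeGraph object]
  take SafeGraph:  [object] + [SafeGraph object]
  take object:  [object] + [object]
MRO: SmartActor SimpleIndex LazyCache CachedCache FrozenProxy SmartIndex LocalAgent FancyEvent SafeGraph object
SafeGraph is at position 8; next is object.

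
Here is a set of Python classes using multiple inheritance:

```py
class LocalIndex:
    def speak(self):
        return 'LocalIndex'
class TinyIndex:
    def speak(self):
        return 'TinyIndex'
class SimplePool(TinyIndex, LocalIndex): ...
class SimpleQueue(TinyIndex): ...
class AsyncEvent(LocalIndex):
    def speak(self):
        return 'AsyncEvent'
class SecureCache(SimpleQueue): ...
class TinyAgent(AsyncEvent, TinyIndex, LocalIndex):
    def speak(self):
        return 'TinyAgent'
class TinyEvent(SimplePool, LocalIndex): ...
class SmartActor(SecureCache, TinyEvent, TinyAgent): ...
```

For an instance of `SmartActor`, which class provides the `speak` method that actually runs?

L[SmartActor] = SmartActor + merge(L[SecureCache], L[TinyEvent], L[TinyAgent], [SecureCache TinyEvent TinyAgent])
  take SecureCache:  [SecureCache SimpleQueue TinyIndex object] + [TinyEvent SimplePool TinyIndex LocalIndex object] + [TinyAgent AsyncEvent TinyIndex LocalIndex object] + [SecureCache TinyEvent TinyAgent]
  take SimpleQueue:  [SimpleQueue TinyIndex object] + [TinyEvent SimplePool TinyIndex LocalIndex object] + [TinyAgent AsyncEvent TinyIndex LocalIndex object] + [TinyEvent TinyAgent]
  take TinyEvent:  [TinyIndex object] + [TinyEvent SimplePool TinyIndex LocalIndex object] + [TinyAgent AsyncEvent TinyIndex LocalIndex object] + [TinyEvent TinyAgent]
  take SimplePool:  [TinyIndex object] + [SimplePool TinyIndex LocalIndex object] + [TinyAgent AsyncEvent TinyIndex LocalIndex object] + [TinyAgent]
  take TinyAgent:  [TinyIndex object] + [TinyIndex LocalIndex object] + [TinyAgent AsyncEvent TinyIndex LocalIndex object] + [TinyAgent]
  take AsyncEvent:  [TinyIndex object] + [TinyIndex LocalIndex object] + [AsyncEvent TinyIndex LocalIndex object]
  take TinyIndex:  [TinyIndex object] + [TinyIndex LocalIndex object] + [TinyIndex LocalIndex object]
  take LocalIndex:  [object] + [LocalIndex object] + [LocalIndex object]
  take object:  [object] + [object] + [object]
MRO: SmartActor SecureCache SimpleQueue TinyEvent SimplePool TinyAgent AsyncEvent TinyIndex LocalIndex object
speak is defined in: AsyncEvent, LocalIndex, TinyAgent, TinyIndex. First along the MRO is TinyAgent.

TinyAgent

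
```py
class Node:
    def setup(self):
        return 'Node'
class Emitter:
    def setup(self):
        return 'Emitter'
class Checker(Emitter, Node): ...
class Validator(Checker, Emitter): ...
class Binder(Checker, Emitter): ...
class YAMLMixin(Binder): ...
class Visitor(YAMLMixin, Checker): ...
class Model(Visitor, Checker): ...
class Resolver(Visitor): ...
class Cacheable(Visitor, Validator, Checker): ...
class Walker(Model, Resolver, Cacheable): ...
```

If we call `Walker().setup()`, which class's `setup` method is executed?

Emitter

L[Walker] = Walker + merge(L[Model], L[Resolver], L[Cacheable], [Model Resolver Cacheable])
  take Model:  [Model Visitor YAMLMixin Binder Checker Emitter Node object] + [Resolver Visitor YAMLMixin Binder Checker Emitter Node object] + [Cacheable Visitor YAMLMixin Binder Validator Checker Emitter Node object] + [Model Resolver Cacheable]
  take Resolver:  [Visitor YAMLMixin Binder Checker Emitter Node object] + [Resolver Visitor YAMLMixin Binder Checker Emitter Node object] + [Cacheable Visitor YAMLMixin Binder Validator Checker Emitter Node object] + [Resolver Cacheable]
  take Cacheable:  [Visitor YAMLMixin Binder Checker Emitter Node object] + [Visitor YAMLMixin Binder Checker Emitter Node object] + [Cacheable Visitor YAMLMixin Binder Validator Checker Emitter Node object] + [Cacheable]
  take Visitor:  [Visitor YAMLMixin Binder Checker Emitter Node object] + [Visitor YAMLMixin Binder Checker Emitter Node object] + [Visitor YAMLMixin Binder Validator Checker Emitter Node object]
  take YAMLMixin:  [YAMLMixin Binder Checker Emitter Node object] + [YAMLMixin Binder Checker Emitter Node object] + [YAMLMixin Binder Validator Checker Emitter Node object]
  take Binder:  [Binder Checker Emitter Node object] + [Binder Checker Emitter Node object] + [Binder Validator Checker Emitter Node object]
  take Validator:  [Checker Emitter Node object] + [Checker Emitter Node object] + [Validator Checker Emitter Node object]
  take Checker:  [Checker Emitter Node object] + [Checker Emitter Node object] + [Checker Emitter Node object]
  take Emitter:  [Emitter Node object] + [Emitter Node object] + [Emitter Node object]
  take Node:  [Node object] + [Node object] + [Node object]
  take object:  [object] + [object] + [object]
MRO: Walker Model Resolver Cacheable Visitor YAMLMixin Binder Validator Checker Emitter Node object
setup is defined in: Emitter, Node. First along the MRO is Emitter.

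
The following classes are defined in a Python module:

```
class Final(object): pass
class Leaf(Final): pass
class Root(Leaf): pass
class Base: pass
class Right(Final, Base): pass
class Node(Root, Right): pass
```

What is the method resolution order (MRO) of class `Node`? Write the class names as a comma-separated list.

Node, Root, Leaf, Right, Final, Base, object

L[Node] = Node + merge(L[Root], L[Right], [Root Right])
  take Root:  [Root Leaf Final object] + [Right Final Base object] + [Root Right]
  take Leaf:  [Leaf Final object] + [Right Final Base object] + [Right]
  take Right:  [Final object] + [Right Final Base object] + [Right]
  take Final:  [Final object] + [Final Base object]
  take Base:  [object] + [Base object]
  take object:  [object] + [object]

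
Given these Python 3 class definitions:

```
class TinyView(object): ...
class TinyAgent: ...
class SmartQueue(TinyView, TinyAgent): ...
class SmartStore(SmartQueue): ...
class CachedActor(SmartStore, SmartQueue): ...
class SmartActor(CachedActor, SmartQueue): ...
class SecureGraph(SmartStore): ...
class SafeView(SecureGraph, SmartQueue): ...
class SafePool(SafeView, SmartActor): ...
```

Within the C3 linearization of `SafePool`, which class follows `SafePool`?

L[SafePool] = SafePool + merge(L[SafeView], L[SmartActor], [SafeView SmartActor])
  take SafeView:  [SafeView SecureGraph SmartStore SmartQueue TinyView TinyAgent object] + [SmartActor CachedActor SmartStore SmartQueue TinyView TinyAgent object] + [SafeView SmartActor]
  take SecureGraph:  [SecureGraph SmartStore SmartQueue TinyView TinyAgent object] + [SmartActor CachedActor SmartStore SmartQueue TinyView TinyAgent object] + [SmartActor]
  take SmartActor:  [SmartStore SmartQueue TinyView TinyAgent object] + [SmartActor CachedActor SmartStore SmartQueue TinyView TinyAgent object] + [SmartActor]
  take CachedActor:  [SmartStore SmartQueue TinyView TinyAgent object] + [CachedActor SmartStore SmartQueue TinyView TinyAgent object]
  take SmartStore:  [SmartStore SmartQueue TinyView TinyAgent object] + [SmartStore SmartQueue TinyView TinyAgent object]
  take SmartQueue:  [SmartQueue TinyView TinyAgent object] + [SmartQueue TinyView TinyAgent object]
  take TinyView:  [TinyView TinyAgent object] + [TinyView TinyAgent object]
  take TinyAgent:  [TinyAgent object] + [TinyAgent object]
  take object:  [object] + [object]
MRO: SafePool SafeView SecureGraph SmartActor CachedActor SmartStore SmartQueue TinyView TinyAgent object
SafePool is at position 0; next is SafeView.

SafeView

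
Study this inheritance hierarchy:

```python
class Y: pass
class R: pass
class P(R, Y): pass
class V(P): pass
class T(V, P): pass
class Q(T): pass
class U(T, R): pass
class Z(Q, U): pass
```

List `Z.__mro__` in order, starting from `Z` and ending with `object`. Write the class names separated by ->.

L[Z] = Z + merge(L[Q], L[U], [Q U])
  take Q:  [Q T V P R Y object] + [U T V P R Y object] + [Q U]
  take U:  [T V P R Y object] + [U T V P R Y object] + [U]
  take T:  [T V P R Y object] + [T V P R Y object]
  take V:  [V P R Y object] + [V P R Y object]
  take P:  [P R Y object] + [P R Y object]
  take R:  [R Y object] + [R Y object]
  take Y:  [Y object] + [Y object]
  take object:  [object] + [object]

Z -> Q -> U -> T -> V -> P -> R -> Y -> object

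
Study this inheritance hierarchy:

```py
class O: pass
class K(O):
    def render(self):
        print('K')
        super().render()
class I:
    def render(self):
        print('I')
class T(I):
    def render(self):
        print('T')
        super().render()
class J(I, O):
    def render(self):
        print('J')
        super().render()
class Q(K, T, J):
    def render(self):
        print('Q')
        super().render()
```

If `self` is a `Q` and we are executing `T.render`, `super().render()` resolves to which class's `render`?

L[Q] = Q + merge(L[K], L[T], L[J], [K T J])
  take K:  [K O object] + [T I object] + [J I O object] + [K T J]
  take T:  [O object] + [T I object] + [J I O object] + [T J]
  take J:  [O object] + [I object] + [J I O object] + [J]
  take I:  [O object] + [I object] + [I O object]
  take O:  [O object] + [object] + [O object]
  take object:  [object] + [object] + [object]
MRO: Q K T J I O object
super() in T.render on a Q instance goes to the class after T in Q's MRO: J.

J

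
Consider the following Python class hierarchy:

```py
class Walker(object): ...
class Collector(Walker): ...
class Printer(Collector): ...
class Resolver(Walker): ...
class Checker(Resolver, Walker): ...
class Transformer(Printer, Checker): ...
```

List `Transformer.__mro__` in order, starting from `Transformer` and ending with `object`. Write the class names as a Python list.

L[Transformer] = Transformer + merge(L[Printer], L[Checker], [Printer Checker])
  take Printer:  [Printer Collector Walker object] + [Checker Resolver Walker object] + [Printer Checker]
  take Collector:  [Collector Walker object] + [Checker Resolver Walker object] + [Checker]
  take Checker:  [Walker object] + [Checker Resolver Walker object] + [Checker]
  take Resolver:  [Walker object] + [Resolver Walker object]
  take Walker:  [Walker object] + [Walker object]
  take object:  [object] + [object]

[Transformer, Printer, Collector, Checker, Resolver, Walker, object]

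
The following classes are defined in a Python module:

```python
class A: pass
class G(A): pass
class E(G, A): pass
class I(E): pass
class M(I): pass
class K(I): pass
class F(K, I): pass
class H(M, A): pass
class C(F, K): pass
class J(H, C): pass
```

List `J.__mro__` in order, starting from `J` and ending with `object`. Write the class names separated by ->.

L[J] = J + merge(L[H], L[C], [H C])
  take H:  [H M I E G A object] + [C F K I E G A object] + [H C]
  take M:  [M I E G A object] + [C F K I E G A object] + [C]
  take C:  [I E G A object] + [C F K I E G A object] + [C]
  take F:  [I E G A object] + [F K I E G A object]
  take K:  [I E G A object] + [K I E G A object]
  take I:  [I E G A object] + [I E G A object]
  take E:  [E G A object] + [E G A object]
  take G:  [G A object] + [G A object]
  take A:  [A object] + [A object]
  take object:  [object] + [object]

J -> H -> M -> C -> F -> K -> I -> E -> G -> A -> object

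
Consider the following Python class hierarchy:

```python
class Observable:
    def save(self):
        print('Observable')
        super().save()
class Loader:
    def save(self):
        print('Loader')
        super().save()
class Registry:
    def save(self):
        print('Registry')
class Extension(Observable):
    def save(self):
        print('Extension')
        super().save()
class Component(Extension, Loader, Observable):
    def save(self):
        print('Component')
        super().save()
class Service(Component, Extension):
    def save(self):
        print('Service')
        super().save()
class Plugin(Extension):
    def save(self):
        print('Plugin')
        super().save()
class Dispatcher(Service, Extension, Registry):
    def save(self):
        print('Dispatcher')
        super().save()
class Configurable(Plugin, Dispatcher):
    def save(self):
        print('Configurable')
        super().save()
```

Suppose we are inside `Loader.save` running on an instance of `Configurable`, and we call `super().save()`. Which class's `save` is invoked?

Observable

L[Configurable] = Configurable + merge(L[Plugin], L[Dispatcher], [Plugin Dispatcher])
  take Plugin:  [Plugin Extension Observable object] + [Dispatcher Service Component Extension Loader Observable Registry object] + [Plugin Dispatcher]
  take Dispatcher:  [Extension Observable object] + [Dispatcher Service Component Extension Loader Observable Registry object] + [Dispatcher]
  take Service:  [Extension Observable object] + [Service Component Extension Loader Observable Registry object]
  take Component:  [Extension Observable object] + [Component Extension Loader Observable Registry object]
  take Extension:  [Extension Observable object] + [Extension Loader Observable Registry object]
  take Loader:  [Observable object] + [Loader Observable Registry object]
  take Observable:  [Observable object] + [Observable Registry object]
  take Registry:  [object] + [Registry object]
  take object:  [object] + [object]
MRO: Configurable Plugin Dispatcher Service Component Extension Loader Observable Registry object
super() in Loader.save on a Configurable instance goes to the class after Loader in Configurable's MRO: Observable.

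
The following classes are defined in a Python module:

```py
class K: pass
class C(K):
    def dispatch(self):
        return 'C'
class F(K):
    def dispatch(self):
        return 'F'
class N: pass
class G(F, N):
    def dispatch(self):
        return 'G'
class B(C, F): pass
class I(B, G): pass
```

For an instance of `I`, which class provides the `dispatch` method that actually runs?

L[I] = I + merge(L[B], L[G], [B G])
  take B:  [B C F K object] + [G F K N object] + [B G]
  take C:  [C F K object] + [G F K N object] + [G]
  take G:  [F K object] + [G F K N object] + [G]
  take F:  [F K object] + [F K N object]
  take K:  [K object] + [K N object]
  take N:  [object] + [N object]
  take object:  [object] + [object]
MRO: I B C G F K N object
dispatch is defined in: C, F, G. First along the MRO is C.

C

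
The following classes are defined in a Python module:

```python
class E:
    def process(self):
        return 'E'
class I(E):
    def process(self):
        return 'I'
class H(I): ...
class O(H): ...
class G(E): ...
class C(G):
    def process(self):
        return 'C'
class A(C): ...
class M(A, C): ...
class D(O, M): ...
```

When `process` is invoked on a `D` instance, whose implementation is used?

I

L[D] = D + merge(L[O], L[M], [O M])
  take O:  [O H I E object] + [M A C G E object] + [O M]
  take H:  [H I E object] + [M A C G E object] + [M]
  take I:  [I E object] + [M A C G E object] + [M]
  take M:  [E object] + [M A C G E object] + [M]
  take A:  [E object] + [A C G E object]
  take C:  [E object] + [C G E object]
  take G:  [E object] + [G E object]
  take E:  [E object] + [E object]
  take object:  [object] + [object]
MRO: D O H I M A C G E object
process is defined in: C, E, I. First along the MRO is I.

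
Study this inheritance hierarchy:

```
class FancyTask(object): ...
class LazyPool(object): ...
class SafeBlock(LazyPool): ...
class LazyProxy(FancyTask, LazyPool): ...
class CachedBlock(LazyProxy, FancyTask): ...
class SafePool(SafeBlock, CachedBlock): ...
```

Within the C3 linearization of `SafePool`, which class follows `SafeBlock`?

CachedBlock

L[SafePool] = SafePool + merge(L[SafeBlock], L[CachedBlock], [SafeBlock CachedBlock])
  take SafeBlock:  [SafeBlock LazyPool object] + [CachedBlock LazyProxy FancyTask LazyPool object] + [SafeBlock CachedBlock]
  take CachedBlock:  [LazyPool object] + [CachedBlock LazyProxy FancyTask LazyPool object] + [CachedBlock]
  take LazyProxy:  [LazyPool object] + [LazyProxy FancyTask LazyPool object]
  take FancyTask:  [LazyPool object] + [FancyTask LazyPool object]
  take LazyPool:  [LazyPool object] + [LazyPool object]
  take object:  [object] + [object]
MRO: SafePool SafeBlock CachedBlock LazyProxy FancyTask LazyPool object
SafeBlock is at position 1; next is CachedBlock.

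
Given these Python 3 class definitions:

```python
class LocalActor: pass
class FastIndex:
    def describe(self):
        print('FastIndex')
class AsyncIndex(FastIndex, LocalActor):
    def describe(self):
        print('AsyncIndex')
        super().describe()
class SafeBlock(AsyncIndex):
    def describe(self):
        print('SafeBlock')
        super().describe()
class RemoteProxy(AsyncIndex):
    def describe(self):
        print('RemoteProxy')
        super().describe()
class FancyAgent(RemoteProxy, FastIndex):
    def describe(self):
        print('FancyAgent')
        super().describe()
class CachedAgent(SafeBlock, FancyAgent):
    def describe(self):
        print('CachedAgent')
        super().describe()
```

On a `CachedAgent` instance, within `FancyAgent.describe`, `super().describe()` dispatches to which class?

RemoteProxy

L[CachedAgent] = CachedAgent + merge(L[SafeBlock], L[FancyAgent], [SafeBlock FancyAgent])
  take SafeBlock:  [SafeBlock AsyncIndex FastIndex LocalActor object] + [FancyAgent RemoteProxy AsyncIndex FastIndex LocalActor object] + [SafeBlock FancyAgent]
  take FancyAgent:  [AsyncIndex FastIndex LocalActor object] + [FancyAgent RemoteProxy AsyncIndex FastIndex LocalActor object] + [FancyAgent]
  take RemoteProxy:  [AsyncIndex FastIndex LocalActor object] + [RemoteProxy AsyncIndex FastIndex LocalActor object]
  take AsyncIndex:  [AsyncIndex FastIndex LocalActor object] + [AsyncIndex FastIndex LocalActor object]
  take FastIndex:  [FastIndex LocalActor object] + [FastIndex LocalActor object]
  take LocalActor:  [LocalActor object] + [LocalActor object]
  take object:  [object] + [object]
MRO: CachedAgent SafeBlock FancyAgent RemoteProxy AsyncIndex FastIndex LocalActor object
super() in FancyAgent.describe on a CachedAgent instance goes to the class after FancyAgent in CachedAgent's MRO: RemoteProxy.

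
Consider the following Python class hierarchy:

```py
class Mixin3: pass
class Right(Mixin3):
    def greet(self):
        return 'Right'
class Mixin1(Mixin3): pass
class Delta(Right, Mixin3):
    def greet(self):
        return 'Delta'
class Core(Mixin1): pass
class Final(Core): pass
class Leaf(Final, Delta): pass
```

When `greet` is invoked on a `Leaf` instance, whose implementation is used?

L[Leaf] = Leaf + merge(L[Final], L[Delta], [Final Delta])
  take Final:  [Final Core Mixin1 Mixin3 object] + [Delta Right Mixin3 object] + [Final Delta]
  take Core:  [Core Mixin1 Mixin3 object] + [Delta Right Mixin3 object] + [Delta]
  take Mixin1:  [Mixin1 Mixin3 object] + [Delta Right Mixin3 object] + [Delta]
  take Delta:  [Mixin3 object] + [Delta Right Mixin3 object] + [Delta]
  take Right:  [Mixin3 object] + [Right Mixin3 object]
  take Mixin3:  [Mixin3 object] + [Mixin3 object]
  take object:  [object] + [object]
MRO: Leaf Final Core Mixin1 Delta Right Mixin3 object
greet is defined in: Delta, Right. First along the MRO is Delta.

Delta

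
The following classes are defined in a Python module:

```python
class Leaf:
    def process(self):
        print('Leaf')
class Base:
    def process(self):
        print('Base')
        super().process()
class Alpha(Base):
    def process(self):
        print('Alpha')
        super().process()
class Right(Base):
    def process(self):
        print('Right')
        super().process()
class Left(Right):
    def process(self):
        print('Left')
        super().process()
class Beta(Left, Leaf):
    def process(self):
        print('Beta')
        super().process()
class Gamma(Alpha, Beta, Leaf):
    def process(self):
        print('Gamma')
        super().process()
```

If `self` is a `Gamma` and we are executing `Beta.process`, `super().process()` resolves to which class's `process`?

Left

L[Gamma] = Gamma + merge(L[Alpha], L[Beta], L[Leaf], [Alpha Beta Leaf])
  take Alpha:  [Alpha Base object] + [Beta Left Right Base Leaf object] + [Leaf object] + [Alpha Beta Leaf]
  take Beta:  [Base object] + [Beta Left Right Base Leaf object] + [Leaf object] + [Beta Leaf]
  take Left:  [Base object] + [Left Right Base Leaf object] + [Leaf object] + [Leaf]
  take Right:  [Base object] + [Right Base Leaf object] + [Leaf object] + [Leaf]
  take Base:  [Base object] + [Base Leaf object] + [Leaf object] + [Leaf]
  take Leaf:  [object] + [Leaf object] + [Leaf object] + [Leaf]
  take object:  [object] + [object] + [object]
MRO: Gamma Alpha Beta Left Right Base Leaf object
super() in Beta.process on a Gamma instance goes to the class after Beta in Gamma's MRO: Left.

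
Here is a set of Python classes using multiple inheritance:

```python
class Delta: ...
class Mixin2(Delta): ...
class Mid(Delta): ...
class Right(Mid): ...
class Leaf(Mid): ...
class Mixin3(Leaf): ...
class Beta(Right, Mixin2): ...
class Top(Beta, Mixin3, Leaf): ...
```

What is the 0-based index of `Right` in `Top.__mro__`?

L[Top] = Top + merge(L[Beta], L[Mixin3], L[Leaf], [Beta Mixin3 Leaf])
  take Beta:  [Beta Right Mid Mixin2 Delta object] + [Mixin3 Leaf Mid Delta object] + [Leaf Mid Delta object] + [Beta Mixin3 Leaf]
  take Right:  [Right Mid Mixin2 Delta object] + [Mixin3 Leaf Mid Delta object] + [Leaf Mid Delta object] + [Mixin3 Leaf]
  take Mixin3:  [Mid Mixin2 Delta object] + [Mixin3 Leaf Mid Delta object] + [Leaf Mid Delta object] + [Mixin3 Leaf]
  take Leaf:  [Mid Mixin2 Delta object] + [Leaf Mid Delta object] + [Leaf Mid Delta object] + [Leaf]
  take Mid:  [Mid Mixin2 Delta object] + [Mid Delta object] + [Mid Delta object]
  take Mixin2:  [Mixin2 Delta object] + [Delta object] + [Delta object]
  take Delta:  [Delta object] + [Delta object] + [Delta object]
  take object:  [object] + [object] + [object]
MRO: Top Beta Right Mixin3 Leaf Mid Mixin2 Delta object
Right sits at index 2.

2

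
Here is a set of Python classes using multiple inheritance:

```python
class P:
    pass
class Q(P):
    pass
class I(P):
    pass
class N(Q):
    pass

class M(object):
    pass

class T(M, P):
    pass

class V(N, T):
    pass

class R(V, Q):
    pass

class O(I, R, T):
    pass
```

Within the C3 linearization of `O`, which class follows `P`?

L[O] = O + merge(L[I], L[R], L[T], [I R T])
  take I:  [I P object] + [R V N Q T M P object] + [T M P object] + [I R T]
  take R:  [P object] + [R V N Q T M P object] + [T M P object] + [R T]
  take V:  [P object] + [V N Q T M P object] + [T M P object] + [T]
  take N:  [P object] + [N Q T M P object] + [T M P object] + [T]
  take Q:  [P object] + [Q T M P object] + [T M P object] + [T]
  take T:  [P object] + [T M P object] + [T M P object] + [T]
  take M:  [P object] + [M P object] + [M P object]
  take P:  [P object] + [P object] + [P object]
  take object:  [object] + [object] + [object]
MRO: O I R V N Q T M P object
P is at position 8; next is object.

object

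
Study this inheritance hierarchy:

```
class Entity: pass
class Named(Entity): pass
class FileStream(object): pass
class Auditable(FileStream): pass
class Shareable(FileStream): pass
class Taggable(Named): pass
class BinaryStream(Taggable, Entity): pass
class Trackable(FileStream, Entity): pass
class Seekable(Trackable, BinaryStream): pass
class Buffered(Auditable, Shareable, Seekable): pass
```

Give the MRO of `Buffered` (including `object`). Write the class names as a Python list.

L[Buffered] = Buffered + merge(L[Auditable], L[Shareable], L[Seekable], [Auditable Shareable Seekable])
  take Auditable:  [Auditable FileStream object] + [Shareable FileStream object] + [Seekable Trackable FileStream BinaryStream Taggable Named Entity object] + [Auditable Shareable Seekable]
  take Shareable:  [FileStream object] + [Shareable FileStream object] + [Seekable Trackable FileStream BinaryStream Taggable Named Entity object] + [Shareable Seekable]
  take Seekable:  [FileStream object] + [FileStream object] + [Seekable Trackable FileStream BinaryStream Taggable Named Entity object] + [Seekable]
  take Trackable:  [FileStream object] + [FileStream object] + [Trackable FileStream BinaryStream Taggable Named Entity object]
  take FileStream:  [FileStream object] + [FileStream object] + [FileStream BinaryStream Taggable Named Entity object]
  take BinaryStream:  [object] + [object] + [BinaryStream Taggable Named Entity object]
  take Taggable:  [object] + [object] + [Taggable Named Entity object]
  take Named:  [object] + [object] + [Named Entity object]
  take Entity:  [object] + [object] + [Entity object]
  take object:  [object] + [object] + [object]

[Buffered, Auditable, Shareable, Seekable, Trackable, FileStream, BinaryStream, Taggable, Named, Entity, object]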